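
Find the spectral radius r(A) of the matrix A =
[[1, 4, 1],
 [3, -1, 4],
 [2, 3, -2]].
r(A) ≈ 5.2359

The eigenvalues of A are the roots of its characteristic polynomial. With M = A (coefficients from the trace, the sum of principal 2x2 minors, and det A):
  p(λ) = det(λ I - M) = λ^3 + 2λ^2 - 27λ - 57.
No integer candidate from the rational root theorem (±divisors of 57) is a root, so the roots are irrational. The cubic discriminant is Δ = 51153 > 0, so there are three distinct real roots. p(-6) = -39 and p(-5) = 3 have opposite signs, so a root lies in (-6, -5); Newton's method refines it to λ ≈ -5.1023. p(-3) = 15 and p(-2) = -3 have opposite signs, so a root lies in (-3, -2); Newton's method refines it to λ ≈ -2.1336. p(5) = -17 and p(6) = 69 have opposite signs, so a root lies in (5, 6); Newton's method refines it to λ ≈ 5.2359. Check (Vieta): the three roots sum to -2, matching tr M = -2.
Thus the eigenvalues (to 4 decimals) are -5.1023 (modulus 5.1023); -2.1336 (modulus 2.1336); 5.2359 (modulus 5.2359). The spectral radius is the largest modulus: r(A) ≈ 5.2359. (Cross-check: r(A) ≤ ||A||_2 ≈ 5.4873; equality holds whenever A is normal, though it can also hold for some non-normal A.)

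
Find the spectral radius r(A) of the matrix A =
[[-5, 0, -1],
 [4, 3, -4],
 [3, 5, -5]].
r(A) ≈ 4.8144

The eigenvalues of A are the roots of its characteristic polynomial. With M = A (coefficients from the trace, the sum of principal 2x2 minors, and det A):
  p(λ) = det(λ I - M) = λ^3 + 7λ^2 + 18λ + 36.
No integer candidate from the rational root theorem (±divisors of 36) is a root, so the roots are irrational. The cubic discriminant is Δ = -10188 < 0, so there is one real root and a complex-conjugate pair. p(-5) = -4 and p(-4) = 12 have opposite signs, so a root lies in (-5, -4); Newton's method refines it to λ ≈ -4.8144. Dividing out (λ - (-4.8144)) leaves approximately λ^2 + 2.1856λ + 7.4776. For λ^2 + 2.1856λ + 7.4776 the discriminant is -25.1335. It is negative, so the remaining roots are the complex-conjugate pair λ ≈ -1.0928 ± 2.5067i. Their product equals the constant term, so |λ|^2 ≈ 7.4776 and |λ| ≈ 2.7345.
Thus the eigenvalues (to 4 decimals) are -4.8144 (modulus 4.8144); -1.0928 ± 2.5067i (modulus 2.7345). The spectral radius is the largest modulus: r(A) ≈ 4.8144. (Cross-check: r(A) ≤ ||A||_2 ≈ 10.1037; equality holds whenever A is normal, though it can also hold for some non-normal A.)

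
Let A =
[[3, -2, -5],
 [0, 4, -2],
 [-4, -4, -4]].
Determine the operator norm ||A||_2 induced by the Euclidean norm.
||A||_2 ≈ 7.7761 (= sqrt(largest eigenvalue of A^T A))

||A||_2 = sigma_max(A) = sqrt(lambda_max(A^T A)). Form the symmetric matrix M = A^T A =
[[25, 10, 1],
 [10, 36, 18],
 [1, 18, 45]].
Its characteristic polynomial (trace, sum of principal 2x2 minors, determinant of M give the coefficients) is
  p(λ) = det(λ I - M) = λ^3 - 106λ^2 + 3220λ - 28224.
No integer candidate from the rational root theorem (±divisors of 28224) is a root, so the roots are irrational. The cubic discriminant is Δ = 386847552 > 0, so there are three distinct real roots. p(15) = -399 and p(16) = 256 have opposite signs, so a root lies in (15, 16); Newton's method refines it to λ ≈ 15.5872. p(29) = 399 and p(30) = -24 have opposite signs, so a root lies in (29, 30); Newton's method refines it to λ ≈ 29.9453. p(60) = -624 and p(61) = 751 have opposite signs, so a root lies in (60, 61); Newton's method refines it to λ ≈ 60.4675. Check (Vieta): the three roots sum to 106, matching tr M = 106.
So the eigenvalues of A^T A are ≈ 15.5872, 29.9453, 60.4675 (all ≥ 0, as they must be for A^T A). The largest is λ_max ≈ 60.4675, hence ||A||_2 = sqrt(λ_max) ≈ 7.7761.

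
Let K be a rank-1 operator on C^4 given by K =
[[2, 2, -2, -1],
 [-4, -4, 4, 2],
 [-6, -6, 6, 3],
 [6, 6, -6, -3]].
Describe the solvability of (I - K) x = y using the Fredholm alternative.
(I - K) is singular (det(I - K) = 0, i.e. 1 ∈ sigma(K)). (I - K) x = y is solvable iff y ⊥ ker((I - K)^*) = span{(2, 2, -2, -1)}, i.e. iff 2y_1 + 2y_2 - 2y_3 - y_4 = 0. When solvable, the solutions are x = y + c·(1, -2, -3, 3), c arbitrary (ker(I - K) = span{(1, -2, -3, 3)}, dimension 1).

K has rank 1, so it is an outer product K = u v^T: every row of K is a multiple of one row vector. Reading off the entries, u = (1, -2, -3, 3) and v = (2, 2, -2, -1) (row i of K equals u_i·v^T). A rank-one matrix u v^T satisfies K u = u (v·u) and kills the (3)-dimensional subspace v^⊥, so its characteristic polynomial is lambda^3 (lambda - v·u) with v·u = tr K = 1. Hence the eigenvalues of I - K are 1 (multiplicity 3) and 1 - (1) = 0, so det(I - K) = 0. (Direct check: I - K =
[[-1, -2, 2, 1],
 [4, 5, -4, -2],
 [6, 6, -5, -3],
 [-6, -6, 6, 4]]
has determinant 0.) So 1 is an eigenvalue of K and (I - K) is not invertible. The finite-dimensional Fredholm alternative says: either (I - K) is invertible, or ker(I - K) ≠ {0} and then range(I - K) = ker((I - K)^*)^⊥, with dim ker(I - K) = dim ker((I - K)^*). We are in the second case, so we need both kernels. Kernel of I - K: (I - K) u = u - u (v·u) = u - u = 0, so ker(I - K) = span{u} = span{(1, -2, -3, 3)} (it is exactly 1-dimensional because rank(I - K) = 3). Kernel of the adjoint: K is real, so (I - K)^* = I - K^T = I - v u^T, and (I - v u^T) v = v - v (u·v) = 0; hence ker((I - K)^*) = span{v} = span{(2, 2, -2, -1)}. Therefore (I - K) x = y is solvable iff <y, v> = 0, i.e. iff 2y_1 + 2y_2 - 2y_3 - y_4 = 0. When this holds, K y = u (v·y) = 0, so (I - K) y = y and x = y is a particular solution; the full solution set is the line x = y + c·u = y + c·(1, -2, -3, 3), c ∈ C.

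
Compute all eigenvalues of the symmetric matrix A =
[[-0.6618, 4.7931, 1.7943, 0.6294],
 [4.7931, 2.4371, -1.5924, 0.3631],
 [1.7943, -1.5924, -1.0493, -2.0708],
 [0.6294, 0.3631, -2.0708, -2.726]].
sigma(A) ≈ {-6, -3, 1, 6}

A is real symmetric, so its spectrum consists of real eigenvalues. Expanding the characteristic polynomial of the displayed matrix gives
  det(λ I - A) = p(λ) = λ^4 + (2)λ^3 + (-39)λ^2 + (-72.0019)λ + (107.9963).
Solving p(λ) = 0 yields eigenvalues ≈ -6, -3, 1, 6. (A is shown rounded to 4 decimals, so these recover the underlying integer eigenvalues to within that precision.)
Verification: the trace of A = -2 equals the sum of eigenvalues -2, and det(A) ≈ 107.9963 matches the eigenvalue product 108.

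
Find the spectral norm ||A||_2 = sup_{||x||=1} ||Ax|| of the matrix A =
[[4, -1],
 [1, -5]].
||A||_2 = sqrt((43 + sqrt(405))/2) ≈ 5.618 (= sqrt(largest eigenvalue of A^T A))

||A||_2 = sigma_max(A) = sqrt(lambda_max(A^T A)). Form the symmetric matrix M = A^T A =
[[17, -9],
 [-9, 26]].
Its characteristic polynomial (trace, determinant of M give the coefficients) is
  p(λ) = det(λ I - M) = λ^2 - 43λ + 361.
For λ^2 - 43λ + 361 the discriminant is 405. It is nonnegative but not a perfect square, so the roots are real and irrational: λ = (43 ± sqrt(405))/2 ≈ 31.5623, 11.4377.
So the eigenvalues of A^T A are ≈ 11.4377, 31.5623 (all ≥ 0, as they must be for A^T A). The largest is λ_max = (43 + sqrt(405))/2 ≈ 31.5623, hence ||A||_2 = sqrt(λ_max) = sqrt((43 + sqrt(405))/2) ≈ 5.618.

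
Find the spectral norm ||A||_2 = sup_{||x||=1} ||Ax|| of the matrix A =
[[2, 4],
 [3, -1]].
||A||_2 = sqrt((30 + sqrt(116))/2) ≈ 4.515 (= sqrt(largest eigenvalue of A^T A))

||A||_2 = sigma_max(A) = sqrt(lambda_max(A^T A)). Form the symmetric matrix M = A^T A =
[[13, 5],
 [5, 17]].
Its characteristic polynomial (trace, determinant of M give the coefficients) is
  p(λ) = det(λ I - M) = λ^2 - 30λ + 196.
For λ^2 - 30λ + 196 the discriminant is 116. It is nonnegative but not a perfect square, so the roots are real and irrational: λ = (30 ± sqrt(116))/2 ≈ 20.3852, 9.6148.
So the eigenvalues of A^T A are ≈ 9.6148, 20.3852 (all ≥ 0, as they must be for A^T A). The largest is λ_max = (30 + sqrt(116))/2 ≈ 20.3852, hence ||A||_2 = sqrt(λ_max) = sqrt((30 + sqrt(116))/2) ≈ 4.515.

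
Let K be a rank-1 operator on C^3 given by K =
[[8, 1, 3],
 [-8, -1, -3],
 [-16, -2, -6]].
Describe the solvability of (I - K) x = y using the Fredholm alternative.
(I - K) is singular (det(I - K) = 0, i.e. 1 ∈ sigma(K)). (I - K) x = y is solvable iff y ⊥ ker((I - K)^*) = span{(8, 1, 3)}, i.e. iff 8y_1 + y_2 + 3y_3 = 0. When solvable, the solutions are x = y + c·(1, -1, -2), c arbitrary (ker(I - K) = span{(1, -1, -2)}, dimension 1).

K has rank 1, so it is an outer product K = u v^T: every row of K is a multiple of one row vector. Reading off the entries, u = (1, -1, -2) and v = (8, 1, 3) (row i of K equals u_i·v^T). A rank-one matrix u v^T satisfies K u = u (v·u) and kills the (2)-dimensional subspace v^⊥, so its characteristic polynomial is lambda^2 (lambda - v·u) with v·u = tr K = 1. Hence the eigenvalues of I - K are 1 (multiplicity 2) and 1 - (1) = 0, so det(I - K) = 0. (Direct check: I - K =
[[-7, -1, -3],
 [8, 2, 3],
 [16, 2, 7]]
has determinant 0.) So 1 is an eigenvalue of K and (I - K) is not invertible. The finite-dimensional Fredholm alternative says: either (I - K) is invertible, or ker(I - K) ≠ {0} and then range(I - K) = ker((I - K)^*)^⊥, with dim ker(I - K) = dim ker((I - K)^*). We are in the second case, so we need both kernels. Kernel of I - K: (I - K) u = u - u (v·u) = u - u = 0, so ker(I - K) = span{u} = span{(1, -1, -2)} (it is exactly 1-dimensional because rank(I - K) = 2). Kernel of the adjoint: K is real, so (I - K)^* = I - K^T = I - v u^T, and (I - v u^T) v = v - v (u·v) = 0; hence ker((I - K)^*) = span{v} = span{(8, 1, 3)}. Therefore (I - K) x = y is solvable iff <y, v> = 0, i.e. iff 8y_1 + y_2 + 3y_3 = 0. When this holds, K y = u (v·y) = 0, so (I - K) y = y and x = y is a particular solution; the full solution set is the line x = y + c·u = y + c·(1, -1, -2), c ∈ C.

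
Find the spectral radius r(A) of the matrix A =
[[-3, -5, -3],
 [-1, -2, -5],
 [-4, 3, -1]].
r(A) ≈ 7.0138

The eigenvalues of A are the roots of its characteristic polynomial. With M = A (coefficients from the trace, the sum of principal 2x2 minors, and det A):
  p(λ) = det(λ I - M) = λ^3 + 6λ^2 + 9λ + 113.
No integer candidate from the rational root theorem (±divisors of 113) is a root, so the roots are irrational. The cubic discriminant is Δ = -332559 < 0, so there is one real root and a complex-conjugate pair. p(-8) = -87 and p(-7) = 1 have opposite signs, so a root lies in (-8, -7); Newton's method refines it to λ ≈ -7.0138. Dividing out (λ - (-7.0138)) leaves approximately λ^2 - 1.0138λ + 16.111. For λ^2 - 1.0138λ + 16.111 the discriminant is -63.416. It is negative, so the remaining roots are the complex-conjugate pair λ ≈ 0.5069 ± 3.9817i. Their product equals the constant term, so |λ|^2 ≈ 16.111 and |λ| ≈ 4.0138.
Thus the eigenvalues (to 4 decimals) are -7.0138 (modulus 7.0138); 0.5069 ± 3.9817i (modulus 4.0138). The spectral radius is the largest modulus: r(A) ≈ 7.0138. (Cross-check: r(A) ≤ ||A||_2 ≈ 8.0829; equality holds whenever A is normal, though it can also hold for some non-normal A.)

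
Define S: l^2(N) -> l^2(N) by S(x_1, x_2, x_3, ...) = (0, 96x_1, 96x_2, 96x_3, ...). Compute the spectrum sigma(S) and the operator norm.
sigma(S) = closed disk {z in C : |z| ≤ 96}; ||S|| = 96

Note S = 96·U where U is the unit right shift (U x)_k = x_{k-1} (with x_0 := 0); so ||S|| = 96||U|| and sigma(S) = 96·sigma(U). ||S x||^2 = sum_{k≥1} |96x_k|^2 = 9216||x||^2, so ||S|| = 96 and sigma(S) ⊂ {|z| ≤ 96}. For any |lambda| < 96, the equation (S - lambda I) x = 0 forces x_1 = 0, then 96x_k = lambda x_{k+1} ⇒ x = 0, so S has no eigenvalues. But (S - lambda I) is not surjective for |lambda| < 96: solving (S - lambda I) x = e_1 would require x_n proportional to (lambda/96)^(-n), which is not in l^2. So every |lambda| < 96 lies in the residual spectrum. The boundary |lambda| = 96 is in the approximate point spectrum (the spectrum is closed). Hence sigma(S) is the closed disk of radius 96.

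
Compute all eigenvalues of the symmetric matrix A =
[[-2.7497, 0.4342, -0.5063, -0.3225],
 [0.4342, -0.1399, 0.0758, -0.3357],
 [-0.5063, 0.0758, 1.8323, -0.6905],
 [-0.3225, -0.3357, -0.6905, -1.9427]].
sigma(A) ≈ {-3, -2, 0, 2}

A is real symmetric, so its spectrum consists of real eigenvalues. Expanding the characteristic polynomial of the displayed matrix gives
  det(λ I - A) = p(λ) = λ^4 + (3)λ^3 + (-4)λ^2 + (-12)λ + (0).
Solving p(λ) = 0 yields eigenvalues ≈ -3, -2, 0, 2. (A is shown rounded to 4 decimals, so these recover the underlying integer eigenvalues to within that precision.)
Verification: the trace of A = -3 equals the sum of eigenvalues -3, and det(A) ≈ -0.0007 matches the eigenvalue product 0.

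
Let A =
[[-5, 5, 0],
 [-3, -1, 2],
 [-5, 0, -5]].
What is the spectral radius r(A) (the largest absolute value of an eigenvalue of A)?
r(A) ≈ 6.9049

The eigenvalues of A are the roots of its characteristic polynomial. With M = A (coefficients from the trace, the sum of principal 2x2 minors, and det A):
  p(λ) = det(λ I - M) = λ^3 + 11λ^2 + 50λ + 150.
No integer candidate from the rational root theorem (±divisors of 150) is a root, so the roots are irrational. The cubic discriminant is Δ = -118600 < 0, so there is one real root and a complex-conjugate pair. p(-7) = -4 and p(-6) = 30 have opposite signs, so a root lies in (-7, -6); Newton's method refines it to λ ≈ -6.9049. Dividing out (λ - (-6.9049)) leaves approximately λ^2 + 4.0951λ + 21.7237. For λ^2 + 4.0951λ + 21.7237 the discriminant is -70.125. It is negative, so the remaining roots are the complex-conjugate pair λ ≈ -2.0476 ± 4.187i. Their product equals the constant term, so |λ|^2 ≈ 21.7237 and |λ| ≈ 4.6609.
Thus the eigenvalues (to 4 decimals) are -6.9049 (modulus 6.9049); -2.0476 ± 4.187i (modulus 4.6609). The spectral radius is the largest modulus: r(A) ≈ 6.9049. (Cross-check: r(A) ≤ ||A||_2 ≈ 8.7635; equality holds whenever A is normal, though it can also hold for some non-normal A.)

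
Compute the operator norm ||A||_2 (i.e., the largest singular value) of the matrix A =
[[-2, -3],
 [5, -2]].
||A||_2 = sqrt((42 + sqrt(320))/2) ≈ 5.4721 (= sqrt(largest eigenvalue of A^T A))

||A||_2 = sigma_max(A) = sqrt(lambda_max(A^T A)). Form the symmetric matrix M = A^T A =
[[29, -4],
 [-4, 13]].
Its characteristic polynomial (trace, determinant of M give the coefficients) is
  p(λ) = det(λ I - M) = λ^2 - 42λ + 361.
For λ^2 - 42λ + 361 the discriminant is 320. It is nonnegative but not a perfect square, so the roots are real and irrational: λ = (42 ± sqrt(320))/2 ≈ 29.9443, 12.0557.
So the eigenvalues of A^T A are ≈ 12.0557, 29.9443 (all ≥ 0, as they must be for A^T A). The largest is λ_max = (42 + sqrt(320))/2 ≈ 29.9443, hence ||A||_2 = sqrt(λ_max) = sqrt((42 + sqrt(320))/2) ≈ 5.4721.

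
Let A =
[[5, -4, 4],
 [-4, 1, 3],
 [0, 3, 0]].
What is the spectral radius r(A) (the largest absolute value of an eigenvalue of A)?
r(A) ≈ 6.9527

The eigenvalues of A are the roots of its characteristic polynomial. With M = A (coefficients from the trace, the sum of principal 2x2 minors, and det A):
  p(λ) = det(λ I - M) = λ^3 - 6λ^2 - 20λ + 93.
No integer candidate from the rational root theorem (±divisors of 93) is a root, so the roots are irrational. The cubic discriminant is Δ = 94109 > 0, so there are three distinct real roots. p(-5) = -82 and p(-4) = 13 have opposite signs, so a root lies in (-5, -4); Newton's method refines it to λ ≈ -4.1646. p(3) = 6 and p(4) = -19 have opposite signs, so a root lies in (3, 4); Newton's method refines it to λ ≈ 3.2119. p(6) = -27 and p(7) = 2 have opposite signs, so a root lies in (6, 7); Newton's method refines it to λ ≈ 6.9527. Check (Vieta): the three roots sum to 6, matching tr M = 6.
Thus the eigenvalues (to 4 decimals) are -4.1646 (modulus 4.1646); 3.2119 (modulus 3.2119); 6.9527 (modulus 6.9527). The spectral radius is the largest modulus: r(A) ≈ 6.9527. (Cross-check: r(A) ≤ ||A||_2 ≈ 7.992; equality holds whenever A is normal, though it can also hold for some non-normal A.)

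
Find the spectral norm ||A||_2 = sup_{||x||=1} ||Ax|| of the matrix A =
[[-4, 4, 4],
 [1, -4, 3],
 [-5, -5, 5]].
||A||_2 ≈ 9.7056 (= sqrt(largest eigenvalue of A^T A))

||A||_2 = sigma_max(A) = sqrt(lambda_max(A^T A)). Form the symmetric matrix M = A^T A =
[[42, 5, -38],
 [5, 57, -21],
 [-38, -21, 50]].
Its characteristic polynomial (trace, sum of principal 2x2 minors, determinant of M give the coefficients) is
  p(λ) = det(λ I - M) = λ^3 - 149λ^2 + 5434λ - 25600.
No integer candidate from the rational root theorem (±divisors of 25600) is a root, so the roots are irrational. The cubic discriminant is Δ = 30396080740 > 0, so there are three distinct real roots. p(5) = -2030 and p(6) = 1856 have opposite signs, so a root lies in (5, 6); Newton's method refines it to λ ≈ 5.5139. p(49) = 566 and p(50) = -1400 have opposite signs, so a root lies in (49, 50); Newton's method refines it to λ ≈ 49.288. p(94) = -784 and p(95) = 3280 have opposite signs, so a root lies in (94, 95); Newton's method refines it to λ ≈ 94.1982. Check (Vieta): the three roots sum to 149, matching tr M = 149.
So the eigenvalues of A^T A are ≈ 5.5139, 49.288, 94.1982 (all ≥ 0, as they must be for A^T A). The largest is λ_max ≈ 94.1982, hence ||A||_2 = sqrt(λ_max) ≈ 9.7056.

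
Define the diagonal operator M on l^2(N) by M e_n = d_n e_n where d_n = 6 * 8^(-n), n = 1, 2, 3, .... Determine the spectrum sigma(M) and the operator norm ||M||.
sigma(M) = {6 * 8^(-n) : n ≥ 1} ∪ {0}; ||M|| = 3/4

A bounded diagonal operator on l^2 with diagonal entries d_n has spectrum equal to the closure of {d_n : n ≥ 1}: every d_n is an eigenvalue (with eigenvector e_n), so {d_n} ⊂ sigma(M); the spectrum is closed, so its closure is too; and for lambda not in the closure, (M - lambda I) has bounded inverse (the diagonal entries 1/(d_n - lambda) are bounded). For our sequence d_n = 6 * 8^(-n), n = 1, 2, 3, ...:
  - {d_n} = {6 * 8^(-n) : n ≥ 1}; the only limit point is 0
  - closure = {6 * 8^(-n) : n ≥ 1} ∪ {0}
For the norm: a diagonal operator has ||M|| = sup_n |d_n|. Here d_n = 6 * 8^(-n) is positive and decreasing, so sup_n |d_n| = d_1 = 6/8 = 3/4. So ||M|| = 3/4.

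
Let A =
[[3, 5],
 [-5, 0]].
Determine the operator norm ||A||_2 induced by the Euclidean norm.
||A||_2 = sqrt((59 + sqrt(981))/2) ≈ 6.7202 (= sqrt(largest eigenvalue of A^T A))

||A||_2 = sigma_max(A) = sqrt(lambda_max(A^T A)). Form the symmetric matrix M = A^T A =
[[34, 15],
 [15, 25]].
Its characteristic polynomial (trace, determinant of M give the coefficients) is
  p(λ) = det(λ I - M) = λ^2 - 59λ + 625.
For λ^2 - 59λ + 625 the discriminant is 981. It is nonnegative but not a perfect square, so the roots are real and irrational: λ = (59 ± sqrt(981))/2 ≈ 45.1605, 13.8395.
So the eigenvalues of A^T A are ≈ 13.8395, 45.1605 (all ≥ 0, as they must be for A^T A). The largest is λ_max = (59 + sqrt(981))/2 ≈ 45.1605, hence ||A||_2 = sqrt(λ_max) = sqrt((59 + sqrt(981))/2) ≈ 6.7202.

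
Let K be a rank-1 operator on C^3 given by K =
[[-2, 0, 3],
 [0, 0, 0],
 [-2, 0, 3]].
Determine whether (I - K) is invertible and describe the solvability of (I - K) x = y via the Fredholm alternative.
(I - K) is singular (det(I - K) = 0, i.e. 1 ∈ sigma(K)). (I - K) x = y is solvable iff y ⊥ ker((I - K)^*) = span{(-2, 0, 3)}, i.e. iff -2y_1 + 3y_3 = 0. When solvable, the solutions are x = y + c·(1, 0, 1), c arbitrary (ker(I - K) = span{(1, 0, 1)}, dimension 1).

K has rank 1, so it is an outer product K = u v^T: every row of K is a multiple of one row vector. Reading off the entries, u = (1, 0, 1) and v = (-2, 0, 3) (row i of K equals u_i·v^T). A rank-one matrix u v^T satisfies K u = u (v·u) and kills the (2)-dimensional subspace v^⊥, so its characteristic polynomial is lambda^2 (lambda - v·u) with v·u = tr K = 1. Hence the eigenvalues of I - K are 1 (multiplicity 2) and 1 - (1) = 0, so det(I - K) = 0. (Direct check: I - K =
[[3, 0, -3],
 [0, 1, 0],
 [2, 0, -2]]
has determinant 0.) So 1 is an eigenvalue of K and (I - K) is not invertible. The finite-dimensional Fredholm alternative says: either (I - K) is invertible, or ker(I - K) ≠ {0} and then range(I - K) = ker((I - K)^*)^⊥, with dim ker(I - K) = dim ker((I - K)^*). We are in the second case, so we need both kernels. Kernel of I - K: (I - K) u = u - u (v·u) = u - u = 0, so ker(I - K) = span{u} = span{(1, 0, 1)} (it is exactly 1-dimensional because rank(I - K) = 2). Kernel of the adjoint: K is real, so (I - K)^* = I - K^T = I - v u^T, and (I - v u^T) v = v - v (u·v) = 0; hence ker((I - K)^*) = span{v} = span{(-2, 0, 3)}. Therefore (I - K) x = y is solvable iff <y, v> = 0, i.e. iff -2y_1 + 3y_3 = 0. When this holds, K y = u (v·y) = 0, so (I - K) y = y and x = y is a particular solution; the full solution set is the line x = y + c·u = y + c·(1, 0, 1), c ∈ C.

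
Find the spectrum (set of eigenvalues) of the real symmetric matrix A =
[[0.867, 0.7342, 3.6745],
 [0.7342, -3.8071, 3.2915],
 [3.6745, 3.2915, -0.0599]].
sigma(A) ≈ {-6, -2, 5}

A is real symmetric, so its spectrum consists of real eigenvalues. Expanding the characteristic polynomial of the displayed matrix gives
  det(λ I - A) = p(λ) = λ^3 + (3)λ^2 + (-28)λ + (-60).
Solving p(λ) = 0 yields eigenvalues ≈ -6, -2, 5. (A is shown rounded to 4 decimals, so these recover the underlying integer eigenvalues to within that precision.)
Verification: the trace of A = -3 equals the sum of eigenvalues -3, and det(A) ≈ 60.0000 matches the eigenvalue product 60.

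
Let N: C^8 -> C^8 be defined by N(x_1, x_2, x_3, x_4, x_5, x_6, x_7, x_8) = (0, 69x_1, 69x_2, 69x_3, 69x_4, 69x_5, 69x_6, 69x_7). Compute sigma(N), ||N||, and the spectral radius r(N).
sigma(N) = {0}; ||N|| = 69; r(N) = 0. (N is nilpotent with N^8 = 0.)

On C^8, N is a strictly lower-triangular matrix with 69 on the subdiagonal and zeros elsewhere, so its characteristic polynomial is lambda^8 and every eigenvalue is 0: sigma(N) = {0}. For the operator norm, N e_i = 69e_{i+1} for i = 1, ..., 7 and N e_8 = 0, so the singular values of N are 69 (with multiplicity 7) and 0; hence ||N|| = 69. The spectral radius r(N) = max|lambda| = 0. Note ||N|| > r(N) — characteristic of non-normal nilpotent operators. Indeed N^8 = 0.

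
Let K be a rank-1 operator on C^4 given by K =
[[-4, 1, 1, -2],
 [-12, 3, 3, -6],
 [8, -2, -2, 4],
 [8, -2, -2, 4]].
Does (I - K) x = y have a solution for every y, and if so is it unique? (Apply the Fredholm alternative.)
(I - K) is singular (det(I - K) = 0, i.e. 1 ∈ sigma(K)). (I - K) x = y is solvable iff y ⊥ ker((I - K)^*) = span{(-4, 1, 1, -2)}, i.e. iff -4y_1 + y_2 + y_3 - 2y_4 = 0. When solvable, the solutions are x = y + c·(1, 3, -2, -2), c arbitrary (ker(I - K) = span{(1, 3, -2, -2)}, dimension 1).

K has rank 1, so it is an outer product K = u v^T: every row of K is a multiple of one row vector. Reading off the entries, u = (1, 3, -2, -2) and v = (-4, 1, 1, -2) (row i of K equals u_i·v^T). A rank-one matrix u v^T satisfies K u = u (v·u) and kills the (3)-dimensional subspace v^⊥, so its characteristic polynomial is lambda^3 (lambda - v·u) with v·u = tr K = 1. Hence the eigenvalues of I - K are 1 (multiplicity 3) and 1 - (1) = 0, so det(I - K) = 0. (Direct check: I - K =
[[5, -1, -1, 2],
 [12, -2, -3, 6],
 [-8, 2, 3, -4],
 [-8, 2, 2, -3]]
has determinant 0.) So 1 is an eigenvalue of K and (I - K) is not invertible. The finite-dimensional Fredholm alternative says: either (I - K) is invertible, or ker(I - K) ≠ {0} and then range(I - K) = ker((I - K)^*)^⊥, with dim ker(I - K) = dim ker((I - K)^*). We are in the second case, so we need both kernels. Kernel of I - K: (I - K) u = u - u (v·u) = u - u = 0, so ker(I - K) = span{u} = span{(1, 3, -2, -2)} (it is exactly 1-dimensional because rank(I - K) = 3). Kernel of the adjoint: K is real, so (I - K)^* = I - K^T = I - v u^T, and (I - v u^T) v = v - v (u·v) = 0; hence ker((I - K)^*) = span{v} = span{(-4, 1, 1, -2)}. Therefore (I - K) x = y is solvable iff <y, v> = 0, i.e. iff -4y_1 + y_2 + y_3 - 2y_4 = 0. When this holds, K y = u (v·y) = 0, so (I - K) y = y and x = y is a particular solution; the full solution set is the line x = y + c·u = y + c·(1, 3, -2, -2), c ∈ C.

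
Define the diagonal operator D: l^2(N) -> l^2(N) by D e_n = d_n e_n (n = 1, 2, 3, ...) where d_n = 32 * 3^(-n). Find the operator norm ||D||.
||D|| = 32/3 (attained at n = 1)

For D diagonal, ||D|| = sup_n |d_n|. The sequence d_n = 32 * 3^(-n) is positive and strictly decreasing (ratio 3^(-1) < 1), so the supremum is d_1 = 32/3. Hence ||D|| = 32/3.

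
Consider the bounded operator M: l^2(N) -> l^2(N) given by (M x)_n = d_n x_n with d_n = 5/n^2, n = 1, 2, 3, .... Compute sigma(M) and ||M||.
sigma(M) = {5/n^2 : n ≥ 1} ∪ {0}; ||M|| = 5

A bounded diagonal operator on l^2 with diagonal entries d_n has spectrum equal to the closure of {d_n : n ≥ 1}: every d_n is an eigenvalue (with eigenvector e_n), so {d_n} ⊂ sigma(M); the spectrum is closed, so its closure is too; and for lambda not in the closure, (M - lambda I) has bounded inverse (the diagonal entries 1/(d_n - lambda) are bounded). For our sequence d_n = 5/n^2, n = 1, 2, 3, ...:
  - {d_n} = {5/n^2 : n ≥ 1}; the only limit point is 0
  - closure = {5/n^2 : n ≥ 1} ∪ {0}
For the norm: a diagonal operator has ||M|| = sup_n |d_n|. Here d_n = 5/n^2 is positive and decreasing, so sup_n |d_n| = d_1 = 5. So ||M|| = 5.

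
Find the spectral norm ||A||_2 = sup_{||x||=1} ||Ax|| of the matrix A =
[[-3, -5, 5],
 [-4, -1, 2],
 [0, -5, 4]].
||A||_2 ≈ 10.2924 (= sqrt(largest eigenvalue of A^T A))

||A||_2 = sigma_max(A) = sqrt(lambda_max(A^T A)). Form the symmetric matrix M = A^T A =
[[25, 19, -23],
 [19, 51, -47],
 [-23, -47, 45]].
Its characteristic polynomial (trace, sum of principal 2x2 minors, determinant of M give the coefficients) is
  p(λ) = det(λ I - M) = λ^3 - 121λ^2 + 1596λ - 4.
No integer candidate from the rational root theorem (±divisors of 4) is a root, so the roots are irrational. The cubic discriminant is Δ = 21017921456 > 0, so there are three distinct real roots. p(0) = -4 and p(1) = 1472 have opposite signs, so a root lies in (0, 1); Newton's method refines it to λ ≈ 0.0025. p(15) = 86 and p(16) = -1348 have opposite signs, so a root lies in (15, 16); Newton's method refines it to λ ≈ 15.0631. p(105) = -8824 and p(106) = 632 have opposite signs, so a root lies in (105, 106); Newton's method refines it to λ ≈ 105.9344. Check (Vieta): the three roots sum to 121, matching tr M = 121.
So the eigenvalues of A^T A are ≈ 0.0025, 15.0631, 105.9344 (all ≥ 0, as they must be for A^T A). The largest is λ_max ≈ 105.9344, hence ||A||_2 = sqrt(λ_max) ≈ 10.2924.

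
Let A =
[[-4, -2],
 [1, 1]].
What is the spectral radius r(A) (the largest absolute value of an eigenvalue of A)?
r(A) = (3 + sqrt(17))/2 ≈ 3.5616

The eigenvalues of A are the roots of its characteristic polynomial. With M = A (coefficients from the trace and determinant):
  p(λ) = det(λ I - M) = λ^2 + 3λ - 2.
For λ^2 + 3λ - 2 the discriminant is 17. It is nonnegative but not a perfect square, so the roots are real and irrational: λ = (-3 ± sqrt(17))/2 ≈ 0.5616, -3.5616.
Thus the eigenvalues (to 4 decimals) are 0.5616 (modulus 0.5616); -3.5616 (modulus 3.5616). The spectral radius is the largest modulus: r(A) = (3 + sqrt(17))/2 ≈ 3.5616. (Cross-check: r(A) ≤ ||A||_2 ≈ 4.6708; equality holds whenever A is normal, though it can also hold for some non-normal A.)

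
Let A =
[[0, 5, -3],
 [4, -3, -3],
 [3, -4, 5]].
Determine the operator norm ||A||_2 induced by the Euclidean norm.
||A||_2 ≈ 8.967 (= sqrt(largest eigenvalue of A^T A))

||A||_2 = sigma_max(A) = sqrt(lambda_max(A^T A)). Form the symmetric matrix M = A^T A =
[[25, -24, 3],
 [-24, 50, -26],
 [3, -26, 43]].
Its characteristic polynomial (trace, sum of principal 2x2 minors, determinant of M give the coefficients) is
  p(λ) = det(λ I - M) = λ^3 - 118λ^2 + 3214λ - 15376.
No integer candidate from the rational root theorem (±divisors of 15376) is a root, so the roots are irrational. The cubic discriminant is Δ = 8560622384 > 0, so there are three distinct real roots. p(6) = -124 and p(7) = 1683 have opposite signs, so a root lies in (6, 7); Newton's method refines it to λ ≈ 6.0653. p(31) = 651 and p(32) = -592 have opposite signs, so a root lies in (31, 32); Newton's method refines it to λ ≈ 31.5284. p(80) = -1456 and p(81) = 2201 have opposite signs, so a root lies in (80, 81); Newton's method refines it to λ ≈ 80.4063. Check (Vieta): the three roots sum to 118, matching tr M = 118.
So the eigenvalues of A^T A are ≈ 6.0653, 31.5284, 80.4063 (all ≥ 0, as they must be for A^T A). The largest is λ_max ≈ 80.4063, hence ||A||_2 = sqrt(λ_max) ≈ 8.967.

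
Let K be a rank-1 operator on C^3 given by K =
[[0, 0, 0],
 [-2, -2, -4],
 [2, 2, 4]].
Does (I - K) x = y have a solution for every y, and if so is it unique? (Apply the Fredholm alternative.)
(I - K) is invertible (det(I - K) = -1 ≠ 0), so for every y in C^3 the equation (I - K) x = y has a unique solution.

K has rank 1, so it is an outer product K = u v^T: every row of K is a multiple of one row vector. Reading off the entries, u = (0, 2, -2) and v = (-1, -1, -2) (row i of K equals u_i·v^T). A rank-one matrix u v^T satisfies K u = u (v·u) and kills the (2)-dimensional subspace v^⊥, so its characteristic polynomial is lambda^2 (lambda - v·u) with v·u = tr K = 2. Hence the eigenvalues of I - K are 1 (multiplicity 2) and 1 - (2) = -1, so det(I - K) = -1. (Direct check: I - K =
[[1, 0, 0],
 [2, 3, 4],
 [-2, -2, -3]]
has determinant -1.) The finite-dimensional Fredholm alternative says: either (I - K) is invertible, or ker(I - K) ≠ {0} and then range(I - K) = ker((I - K)^*)^⊥, with dim ker(I - K) = dim ker((I - K)^*). Since det(I - K) ≠ 0, 1 is not an eigenvalue of K and ker(I - K) = {0}, so we are in the first case: for every y there is a unique x = (I - K)^(-1) y. Explicitly, by the Sherman–Morrison formula, (I - u v^T)^(-1) = I + u v^T/(1 - v·u), i.e. (I - K)^(-1) = I - K.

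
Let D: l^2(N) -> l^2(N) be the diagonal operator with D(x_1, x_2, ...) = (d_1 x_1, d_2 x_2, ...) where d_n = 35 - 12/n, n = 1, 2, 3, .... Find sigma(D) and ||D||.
sigma(D) = {35 - 12/n : n ≥ 1} ∪ {35}; ||D|| = 35

A bounded diagonal operator on l^2 with diagonal entries d_n has spectrum equal to the closure of {d_n : n ≥ 1}: every d_n is an eigenvalue (with eigenvector e_n), so {d_n} ⊂ sigma(D); the spectrum is closed, so its closure is too; and for lambda not in the closure, (D - lambda I) has bounded inverse (the diagonal entries 1/(d_n - lambda) are bounded). For our sequence d_n = 35 - 12/n, n = 1, 2, 3, ...:
  - {d_n} = {35 - 12/n : n ≥ 1}; the only limit point is 35
  - closure = {35 - 12/n : n ≥ 1} ∪ {35}
For the norm: a diagonal operator has ||D|| = sup_n |d_n|. Here d_n = 35 - 12/n increases monotonically from d_1 = 23 toward 35, with all terms in [23, 35); so sup_n |d_n| = 35 (the supremum is the limit, not attained). So ||D|| = 35.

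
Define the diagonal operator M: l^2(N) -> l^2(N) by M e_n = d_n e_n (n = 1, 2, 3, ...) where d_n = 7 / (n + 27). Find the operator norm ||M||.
||M|| = 1/4 (attained at n = 1)

For M diagonal, ||M|| = sup_n |d_n| = sup_n 7/(n + 27). This is positive and strictly decreasing in n, so the supremum is attained at n = 1: d_1 = 7/(1 + 27) = 1/4. Hence ||M|| = 1/4.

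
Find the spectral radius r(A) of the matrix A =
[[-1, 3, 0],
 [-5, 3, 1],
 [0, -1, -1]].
r(A) = sqrt(13) ≈ 3.6056

The eigenvalues of A are the roots of its characteristic polynomial. With M = A (coefficients from the trace, the sum of principal 2x2 minors, and det A):
  p(λ) = det(λ I - M) = λ^3 - λ^2 + 11λ + 13.
By the rational root theorem any rational root is an integer divisor of 13. Testing λ = -1: p(-1) = -1 - 1 - 11 + 13 = 0, so λ = -1 is a root. Dividing out (λ + 1) leaves p(λ) = (λ + 1)(λ^2 - 2λ + 13). For λ^2 - 2λ + 13 the discriminant is -48. It is negative, so the roots are the complex-conjugate pair λ = 1 ± (sqrt(48)/2) i ≈ 1 ± 3.4641i. For a conjugate pair the product of the roots equals the constant term, so |λ|^2 = 13 and |λ| = sqrt(13) ≈ 3.6056.
Thus the eigenvalues (to 4 decimals) are 1 ± 3.4641i (modulus 3.6056); -1 (modulus 1). The spectral radius is the largest modulus: r(A) = sqrt(13) ≈ 3.6056. (Cross-check: r(A) ≤ ||A||_2 ≈ 6.4703; equality holds whenever A is normal, though it can also hold for some non-normal A.)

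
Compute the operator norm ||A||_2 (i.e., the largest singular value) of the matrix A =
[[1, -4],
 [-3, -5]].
||A||_2 = sqrt((51 + sqrt(1445))/2) ≈ 6.6713 (= sqrt(largest eigenvalue of A^T A))

||A||_2 = sigma_max(A) = sqrt(lambda_max(A^T A)). Form the symmetric matrix M = A^T A =
[[10, 11],
 [11, 41]].
Its characteristic polynomial (trace, determinant of M give the coefficients) is
  p(λ) = det(λ I - M) = λ^2 - 51λ + 289.
For λ^2 - 51λ + 289 the discriminant is 1445. It is nonnegative but not a perfect square, so the roots are real and irrational: λ = (51 ± sqrt(1445))/2 ≈ 44.5066, 6.4934.
So the eigenvalues of A^T A are ≈ 6.4934, 44.5066 (all ≥ 0, as they must be for A^T A). The largest is λ_max = (51 + sqrt(1445))/2 ≈ 44.5066, hence ||A||_2 = sqrt(λ_max) = sqrt((51 + sqrt(1445))/2) ≈ 6.6713.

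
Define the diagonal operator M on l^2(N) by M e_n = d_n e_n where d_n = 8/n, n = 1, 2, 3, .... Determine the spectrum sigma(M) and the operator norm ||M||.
sigma(M) = {8/n : n ≥ 1} ∪ {0}; ||M|| = 8

A bounded diagonal operator on l^2 with diagonal entries d_n has spectrum equal to the closure of {d_n : n ≥ 1}: every d_n is an eigenvalue (with eigenvector e_n), so {d_n} ⊂ sigma(M); the spectrum is closed, so its closure is too; and for lambda not in the closure, (M - lambda I) has bounded inverse (the diagonal entries 1/(d_n - lambda) are bounded). For our sequence d_n = 8/n, n = 1, 2, 3, ...:
  - {d_n} = {8/n : n ≥ 1}; the only limit point is 0
  - closure = {8/n : n ≥ 1} ∪ {0}
For the norm: a diagonal operator has ||M|| = sup_n |d_n|. Here d_n = 8/n is positive and decreasing, so sup_n |d_n| = d_1 = 8. So ||M|| = 8.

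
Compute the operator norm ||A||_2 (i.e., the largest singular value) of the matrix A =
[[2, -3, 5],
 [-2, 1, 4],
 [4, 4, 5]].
||A||_2 ≈ 8.8282 (= sqrt(largest eigenvalue of A^T A))

||A||_2 = sigma_max(A) = sqrt(lambda_max(A^T A)). Form the symmetric matrix M = A^T A =
[[24, 8, 22],
 [8, 26, 9],
 [22, 9, 66]].
Its characteristic polynomial (trace, sum of principal 2x2 minors, determinant of M give the coefficients) is
  p(λ) = det(λ I - M) = λ^3 - 116λ^2 + 3295λ - 25600.
No integer candidate from the rational root theorem (±divisors of 25600) is a root, so the roots are irrational. The cubic discriminant is Δ = 1593044500 > 0, so there are three distinct real roots. p(13) = -172 and p(14) = 538 have opposite signs, so a root lies in (13, 14); Newton's method refines it to λ ≈ 13.2237. p(24) = 488 and p(25) = -100 have opposite signs, so a root lies in (24, 25); Newton's method refines it to λ ≈ 24.8396. p(77) = -3116 and p(78) = 218 have opposite signs, so a root lies in (77, 78); Newton's method refines it to λ ≈ 77.9367. Check (Vieta): the three roots sum to 116, matching tr M = 116.
So the eigenvalues of A^T A are ≈ 13.2237, 24.8396, 77.9367 (all ≥ 0, as they must be for A^T A). The largest is λ_max ≈ 77.9367, hence ||A||_2 = sqrt(λ_max) ≈ 8.8282.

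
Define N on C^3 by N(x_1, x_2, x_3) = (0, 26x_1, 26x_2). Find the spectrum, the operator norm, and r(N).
sigma(N) = {0}; ||N|| = 26; r(N) = 0. (N is nilpotent with N^3 = 0.)

On C^3, N is a strictly lower-triangular matrix with 26 on the subdiagonal and zeros elsewhere, so its characteristic polynomial is lambda^3 and every eigenvalue is 0: sigma(N) = {0}. For the operator norm, N e_i = 26e_{i+1} for i = 1, ..., 2 and N e_3 = 0, so the singular values of N are 26 (with multiplicity 2) and 0; hence ||N|| = 26. The spectral radius r(N) = max|lambda| = 0. Note ||N|| > r(N) — characteristic of non-normal nilpotent operators. Indeed N^3 = 0.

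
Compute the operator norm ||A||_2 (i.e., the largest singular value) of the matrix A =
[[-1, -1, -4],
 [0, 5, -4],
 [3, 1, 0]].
||A||_2 ≈ 6.7602 (= sqrt(largest eigenvalue of A^T A))

||A||_2 = sigma_max(A) = sqrt(lambda_max(A^T A)). Form the symmetric matrix M = A^T A =
[[10, 4, 4],
 [4, 27, -16],
 [4, -16, 32]].
Its characteristic polynomial (trace, sum of principal 2x2 minors, determinant of M give the coefficients) is
  p(λ) = det(λ I - M) = λ^3 - 69λ^2 + 1166λ - 4624.
No integer candidate from the rational root theorem (±divisors of 4624) is a root, so the roots are irrational. The cubic discriminant is Δ = 174824644 > 0, so there are three distinct real roots. p(5) = -394 and p(6) = 104 have opposite signs, so a root lies in (5, 6); Newton's method refines it to λ ≈ 5.7727. p(17) = 170 and p(18) = -160 have opposite signs, so a root lies in (17, 18); Newton's method refines it to λ ≈ 17.5276. p(45) = -754 and p(46) = 344 have opposite signs, so a root lies in (45, 46); Newton's method refines it to λ ≈ 45.6997. Check (Vieta): the three roots sum to 69, matching tr M = 69.
So the eigenvalues of A^T A are ≈ 5.7727, 17.5276, 45.6997 (all ≥ 0, as they must be for A^T A). The largest is λ_max ≈ 45.6997, hence ||A||_2 = sqrt(λ_max) ≈ 6.7602.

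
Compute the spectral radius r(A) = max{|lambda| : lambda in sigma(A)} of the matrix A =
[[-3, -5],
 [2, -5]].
r(A) = 5

The eigenvalues of A are the roots of its characteristic polynomial. With M = A (coefficients from the trace and determinant):
  p(λ) = det(λ I - M) = λ^2 + 8λ + 25.
For λ^2 + 8λ + 25 the discriminant is -36. It is negative, so the roots are the complex-conjugate pair λ = -4 ± (sqrt(36)/2) i ≈ -4 ± 3i. For a conjugate pair the product of the roots equals the constant term, so |λ|^2 = 25 and |λ| = sqrt(25) = 5.
Thus the eigenvalues (to 4 decimals) are -4 ± 3i (modulus 5). The spectral radius is the largest modulus: r(A) = 5. (Cross-check: r(A) ≤ ||A||_2 ≈ 7.1178; equality holds whenever A is normal, though it can also hold for some non-normal A.)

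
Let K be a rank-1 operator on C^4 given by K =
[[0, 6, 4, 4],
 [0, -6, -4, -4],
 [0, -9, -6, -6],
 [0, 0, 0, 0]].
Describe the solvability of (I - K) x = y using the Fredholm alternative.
(I - K) is invertible (det(I - K) = 13 ≠ 0), so for every y in C^4 the equation (I - K) x = y has a unique solution.

K has rank 1, so it is an outer product K = u v^T: every row of K is a multiple of one row vector. Reading off the entries, u = (-2, 2, 3, 0) and v = (0, -3, -2, -2) (row i of K equals u_i·v^T). A rank-one matrix u v^T satisfies K u = u (v·u) and kills the (3)-dimensional subspace v^⊥, so its characteristic polynomial is lambda^3 (lambda - v·u) with v·u = tr K = -12. Hence the eigenvalues of I - K are 1 (multiplicity 3) and 1 - (-12) = 13, so det(I - K) = 13. (Direct check: I - K =
[[1, -6, -4, -4],
 [0, 7, 4, 4],
 [0, 9, 7, 6],
 [0, 0, 0, 1]]
has determinant 13.) The finite-dimensional Fredholm alternative says: either (I - K) is invertible, or ker(I - K) ≠ {0} and then range(I - K) = ker((I - K)^*)^⊥, with dim ker(I - K) = dim ker((I - K)^*). Since det(I - K) ≠ 0, 1 is not an eigenvalue of K and ker(I - K) = {0}, so we are in the first case: for every y there is a unique x = (I - K)^(-1) y. Explicitly, by the Sherman–Morrison formula, (I - u v^T)^(-1) = I + u v^T/(1 - v·u), i.e. (I - K)^(-1) = I + K/(13).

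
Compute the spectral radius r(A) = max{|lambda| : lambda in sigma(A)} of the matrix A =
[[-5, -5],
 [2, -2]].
r(A) = sqrt(20) ≈ 4.4721

The eigenvalues of A are the roots of its characteristic polynomial. With M = A (coefficients from the trace and determinant):
  p(λ) = det(λ I - M) = λ^2 + 7λ + 20.
For λ^2 + 7λ + 20 the discriminant is -31. It is negative, so the roots are the complex-conjugate pair λ = -7/2 ± (sqrt(31)/2) i ≈ -3.5 ± 2.7839i. For a conjugate pair the product of the roots equals the constant term, so |λ|^2 = 20 and |λ| = sqrt(20) ≈ 4.4721.
Thus the eigenvalues (to 4 decimals) are -3.5 ± 2.7839i (modulus 4.4721). The spectral radius is the largest modulus: r(A) = sqrt(20) ≈ 4.4721. (Cross-check: r(A) ≤ ||A||_2 ≈ 7.0711; equality holds whenever A is normal, though it can also hold for some non-normal A.)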